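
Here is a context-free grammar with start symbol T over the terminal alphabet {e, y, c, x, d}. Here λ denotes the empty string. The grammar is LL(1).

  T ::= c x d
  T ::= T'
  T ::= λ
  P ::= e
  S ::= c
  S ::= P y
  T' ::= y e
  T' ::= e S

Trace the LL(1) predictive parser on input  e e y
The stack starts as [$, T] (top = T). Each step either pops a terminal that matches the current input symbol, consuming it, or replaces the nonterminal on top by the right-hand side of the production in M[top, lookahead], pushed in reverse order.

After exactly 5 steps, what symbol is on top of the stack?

     Stack  Input    Action
  1  $ T    e e y $  expand T ::= T'
  2  $ T'   e e y $  expand T' ::= e S
  3  $ S e  e e y $  match e
  4  $ S    e y $    expand S ::= P y
  5  $ y P  e y $    expand P ::= e
Stack after step 5: $ y e (top = e).

e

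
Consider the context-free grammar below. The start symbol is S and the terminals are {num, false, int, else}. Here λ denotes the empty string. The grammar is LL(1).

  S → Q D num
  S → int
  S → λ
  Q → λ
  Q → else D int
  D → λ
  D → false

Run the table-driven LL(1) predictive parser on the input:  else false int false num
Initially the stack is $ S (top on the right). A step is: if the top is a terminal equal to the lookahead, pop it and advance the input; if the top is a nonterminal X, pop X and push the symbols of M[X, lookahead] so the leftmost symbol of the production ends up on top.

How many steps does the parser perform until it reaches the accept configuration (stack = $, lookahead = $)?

9

     Stack               Input                       Action
  1  $ S                 else false int false num $  expand S → Q D num
  2  $ num D Q           else false int false num $  expand Q → else D int
  3  $ num D int D else  else false int false num $  match else
  4  $ num D int D       false int false num $       expand D → false
  5  $ num D int false   false int false num $       match false
  6  $ num D int         int false num $             match int
  7  $ num D             false num $                 expand D → false
  8  $ num false         false num $                 match false
  9  $ num               num $                       match num
Accept reached after 9 steps.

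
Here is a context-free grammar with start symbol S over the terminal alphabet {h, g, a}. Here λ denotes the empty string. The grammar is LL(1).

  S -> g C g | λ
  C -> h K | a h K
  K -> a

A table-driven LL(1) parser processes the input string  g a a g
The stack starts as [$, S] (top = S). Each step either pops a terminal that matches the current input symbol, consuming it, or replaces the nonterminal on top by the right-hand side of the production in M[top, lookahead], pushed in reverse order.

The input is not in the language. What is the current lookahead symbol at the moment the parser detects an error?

a

step 1: stack=$ S  input=g a a g $  — expand S -> g C g
step 2: stack=$ g C g  input=g a a g $  — match g
step 3: stack=$ g C  input=a a g $  — expand C -> a h K
step 4: stack=$ g K h a  input=a a g $  — match a
step 5: stack=$ g K h  input=a g $  — error: top is terminal h but lookahead is a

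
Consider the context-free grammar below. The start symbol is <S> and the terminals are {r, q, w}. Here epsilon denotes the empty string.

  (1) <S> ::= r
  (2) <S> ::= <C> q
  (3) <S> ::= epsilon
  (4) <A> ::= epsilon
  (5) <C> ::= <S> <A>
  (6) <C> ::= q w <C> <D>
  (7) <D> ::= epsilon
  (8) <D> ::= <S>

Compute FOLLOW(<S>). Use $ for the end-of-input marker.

{$, q, r}

FIRST(<A>): from <A>::=epsilon we get {epsilon}. So FIRST(<A>) = {epsilon}.
FIRST(<S>): from <S>::=r we get {r}; from <S>::=<C> q we get {q, r}; from <S>::=epsilon we get {epsilon}. So FIRST(<S>) = {epsilon, q, r}.
FIRST(<C>): from <C>::=<S> <A> we get {epsilon, q, r}; from <C>::=q w <C> <D> we get {q}. So FIRST(<C>) = {epsilon, q, r}.
FIRST(<D>): from <D>::=epsilon we get {epsilon}; from <D>::=<S> we get {epsilon, q, r}. So FIRST(<D>) = {epsilon, q, r}.
FOLLOW(<S>) includes $ since <S> is the start symbol.
FOLLOW(<C>): in <S>::=<C> q, <C> is followed by q with FIRST {q}; in <C>::=q w <C> <D>, <C> is followed by <D> with FIRST {epsilon, q, r}; in <C>::=q w <C> <D>, the suffix after <C> is nullable (adds nothing new). Thus FOLLOW(<C>) = {q, r}.
FOLLOW(<A>): in <C>::=<S> <A>, the suffix after <A> is empty, so FOLLOW(<A>) ⊇ FOLLOW(<C>) = {q, r}. Thus FOLLOW(<A>) = {q, r}.
FOLLOW(<D>): in <C>::=q w <C> <D>, the suffix after <D> is empty, so FOLLOW(<D>) ⊇ FOLLOW(<C>) = {q, r}. Thus FOLLOW(<D>) = {q, r}.
FOLLOW(<S>): in <C>::=<S> <A>, <S> is followed by <A> with FIRST {epsilon}; in <C>::=<S> <A>, the suffix after <S> is nullable, so FOLLOW(<S>) ⊇ FOLLOW(<C>) = {q, r}; in <D>::=<S>, the suffix after <S> is empty, so FOLLOW(<S>) ⊇ FOLLOW(<D>) = {q, r}. Thus FOLLOW(<S>) = {$, q, r}.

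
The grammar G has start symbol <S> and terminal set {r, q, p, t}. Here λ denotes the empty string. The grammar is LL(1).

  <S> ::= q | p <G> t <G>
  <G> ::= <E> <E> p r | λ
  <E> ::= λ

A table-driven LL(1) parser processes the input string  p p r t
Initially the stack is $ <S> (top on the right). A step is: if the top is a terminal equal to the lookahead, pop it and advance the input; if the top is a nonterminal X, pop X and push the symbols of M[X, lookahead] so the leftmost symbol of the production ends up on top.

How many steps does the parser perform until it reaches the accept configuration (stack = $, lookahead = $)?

step 1: stack=$ <S>  input=p p r t $  — expand <S> ::= p <G> t <G>
step 2: stack=$ <G> t <G> p  input=p p r t $  — match p
step 3: stack=$ <G> t <G>  input=p r t $  — expand <G> ::= <E> <E> p r
step 4: stack=$ <G> t r p <E> <E>  input=p r t $  — expand <E> ::= λ
step 5: stack=$ <G> t r p <E>  input=p r t $  — expand <E> ::= λ
step 6: stack=$ <G> t r p  input=p r t $  — match p
step 7: stack=$ <G> t r  input=r t $  — match r
step 8: stack=$ <G> t  input=t $  — match t
step 9: stack=$ <G>  input=$  — expand <G> ::= λ
Accept reached after 9 steps.

9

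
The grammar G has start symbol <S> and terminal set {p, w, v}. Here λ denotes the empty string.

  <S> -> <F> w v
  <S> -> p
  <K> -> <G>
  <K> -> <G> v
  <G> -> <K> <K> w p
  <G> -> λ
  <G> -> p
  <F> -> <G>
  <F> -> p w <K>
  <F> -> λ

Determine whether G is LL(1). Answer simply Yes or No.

FIRST(<S>) = {p, v, w}
FIRST(<K>) = {λ, p, v, w}
FIRST(<G>) = {λ, p, v, w}
FIRST(<F>) = {λ, p, v, w}
FOLLOW(<S>) = {$}
FOLLOW(<K>) = {p, v, w}
FOLLOW(<G>) = {p, v, w}
FOLLOW(<F>) = {w}
Cell M[<F>, p] receives both <F> -> <G> and <F> -> p w <K> — the grammar is not LL(1).

No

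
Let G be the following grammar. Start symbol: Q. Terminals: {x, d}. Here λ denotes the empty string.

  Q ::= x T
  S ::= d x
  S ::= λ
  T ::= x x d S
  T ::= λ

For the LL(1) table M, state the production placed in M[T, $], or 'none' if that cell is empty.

T ::= λ

FIRST(Q) = {x}
FIRST(S) = {λ, d}
FIRST(T) = {λ, x}
FOLLOW(Q) includes $ since Q is the start symbol.
FOLLOW(Q): Q appears on no right-hand side. Thus FOLLOW(Q) = {$}.
FOLLOW(T): in Q::=x T, the suffix after T is empty, so FOLLOW(T) ⊇ FOLLOW(Q) = {$}. Thus FOLLOW(T) = {$}.
For T ::= x x d S: FIRST(x x d S) = {x}, so it goes in M[T, t] for t ∈ {x}.
For T ::= λ: FIRST(λ) = {λ}, so it goes in M[T, t] for t ∈ {}; since λ ∈ FIRST, also for every t ∈ FOLLOW(T) = {$}.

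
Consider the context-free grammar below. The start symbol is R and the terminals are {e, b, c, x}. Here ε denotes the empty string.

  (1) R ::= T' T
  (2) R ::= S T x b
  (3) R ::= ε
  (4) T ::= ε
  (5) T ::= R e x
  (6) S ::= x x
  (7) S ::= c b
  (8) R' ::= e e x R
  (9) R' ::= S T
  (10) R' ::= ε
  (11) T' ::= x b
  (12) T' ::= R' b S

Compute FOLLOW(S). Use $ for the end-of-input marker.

{$, b, c, e, x}

FIRST(S): from S::=x x we get {x}; from S::=c b we get {c}. So FIRST(S) = {c, x}.
FIRST(R'): from R'::=e e x R we get {e}; from R'::=S T we get {c, x}; from R'::=ε we get {ε}. So FIRST(R') = {ε, c, e, x}.
FIRST(T'): from T'::=x b we get {x}; from T'::=R' b S we get {b, c, e, x}. So FIRST(T') = {b, c, e, x}.
FIRST(R): from R::=T' T we get {b, c, e, x}; from R::=S T x b we get {c, x}; from R::=ε we get {ε}. So FIRST(R) = {ε, b, c, e, x}.
FIRST(T): from T::=ε we get {ε}; from T::=R e x we get {b, c, e, x}. So FIRST(T) = {ε, b, c, e, x}.
FOLLOW(R) includes $ since R is the start symbol.
FOLLOW(R'): in T'::=R' b S, R' is followed by b S with FIRST {b}. Thus FOLLOW(R') = {b}.
FOLLOW(R): in T::=R e x, R is followed by e x with FIRST {e}; in R'::=e e x R, the suffix after R is empty, so FOLLOW(R) ⊇ FOLLOW(R') = {b}. Thus FOLLOW(R) = {$, b, e}.
FOLLOW(T): in R::=T' T, the suffix after T is empty, so FOLLOW(T) ⊇ FOLLOW(R) = {$, b, e}; in R::=S T x b, T is followed by x b with FIRST {x}; in R'::=S T, the suffix after T is empty, so FOLLOW(T) ⊇ FOLLOW(R') = {b}. Thus FOLLOW(T) = {$, b, e, x}.
FOLLOW(T'): in R::=T' T, T' is followed by T with FIRST {ε, b, c, e, x}; in R::=T' T, the suffix after T' is nullable, so FOLLOW(T') ⊇ FOLLOW(R) = {$, b, e}. Thus FOLLOW(T') = {$, b, c, e, x}.
FOLLOW(S): in R::=S T x b, S is followed by T x b with FIRST {b, c, e, x}; in R'::=S T, S is followed by T with FIRST {ε, b, c, e, x}; in R'::=S T, the suffix after S is nullable, so FOLLOW(S) ⊇ FOLLOW(R') = {b}; in T'::=R' b S, the suffix after S is empty, so FOLLOW(S) ⊇ FOLLOW(T') = {$, b, c, e, x}. Thus FOLLOW(S) = {$, b, c, e, x}.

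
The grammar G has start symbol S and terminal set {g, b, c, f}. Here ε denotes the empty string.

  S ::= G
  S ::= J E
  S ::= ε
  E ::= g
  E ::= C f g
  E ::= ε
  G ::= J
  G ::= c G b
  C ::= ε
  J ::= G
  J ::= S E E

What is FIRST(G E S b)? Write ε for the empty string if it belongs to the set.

{b, c, f, g}

FIRST(C) = {ε}
FIRST(E) = {ε, f, g}  (via C f g)
FIRST(S) = {ε, c, f, g}  (via G, J E)
FIRST(G) = {ε, c, f, g}  (via J)
FIRST(J) = {ε, c, f, g}  (via G, S E E)
FIRST(G E S b): take FIRST of each symbol in turn, carrying on past any symbol whose FIRST contains ε; result {b, c, f, g}.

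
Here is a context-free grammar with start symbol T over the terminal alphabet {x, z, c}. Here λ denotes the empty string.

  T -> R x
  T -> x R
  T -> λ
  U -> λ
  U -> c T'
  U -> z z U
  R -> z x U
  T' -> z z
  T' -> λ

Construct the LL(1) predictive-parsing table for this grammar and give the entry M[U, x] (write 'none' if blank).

U -> λ

FIRST(U): from U->λ we get {λ}; from U->c T' we get {c}; from U->z z U we get {z}. So FIRST(U) = {λ, c, z}.
FIRST(R): from R->z x U we get {z}. So FIRST(R) = {z}.
FIRST(T'): from T'->z z we get {z}; from T'->λ we get {λ}. So FIRST(T') = {λ, z}.
FIRST(T): from T->R x we get {z}; from T->x R we get {x}; from T->λ we get {λ}. So FIRST(T) = {λ, x, z}.
FOLLOW(T) includes $ since T is the start symbol.
FOLLOW(R): in T->R x, R is followed by x with FIRST {x}; in T->x R, the suffix after R is empty, so FOLLOW(R) ⊇ FOLLOW(T) = {$}. Thus FOLLOW(R) = {$, x}.
FOLLOW(U): in U->z z U, the suffix after U is empty (adds nothing new); in R->z x U, the suffix after U is empty, so FOLLOW(U) ⊇ FOLLOW(R) = {$, x}. Thus FOLLOW(U) = {$, x}.
For U -> λ: FIRST(λ) = {λ}, so it goes in M[U, t] for t ∈ {}; since λ ∈ FIRST, also for every t ∈ FOLLOW(U) = {$, x}.
For U -> c T': FIRST(c T') = {c}, so it goes in M[U, t] for t ∈ {c}.
For U -> z z U: FIRST(z z U) = {z}, so it goes in M[U, t] for t ∈ {z}.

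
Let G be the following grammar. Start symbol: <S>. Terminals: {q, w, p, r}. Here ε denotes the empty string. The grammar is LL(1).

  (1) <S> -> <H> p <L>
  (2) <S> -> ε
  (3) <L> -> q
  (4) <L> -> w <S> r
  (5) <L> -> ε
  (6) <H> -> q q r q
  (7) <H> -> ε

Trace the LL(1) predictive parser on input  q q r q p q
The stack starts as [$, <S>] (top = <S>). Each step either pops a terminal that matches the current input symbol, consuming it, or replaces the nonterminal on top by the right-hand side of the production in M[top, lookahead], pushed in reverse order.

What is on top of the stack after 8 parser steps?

step 1: stack=$ <S>  input=q q r q p q $  — expand <S> -> <H> p <L>
step 2: stack=$ <L> p <H>  input=q q r q p q $  — expand <H> -> q q r q
step 3: stack=$ <L> p q r q q  input=q q r q p q $  — match q
step 4: stack=$ <L> p q r q  input=q r q p q $  — match q
step 5: stack=$ <L> p q r  input=r q p q $  — match r
step 6: stack=$ <L> p q  input=q p q $  — match q
step 7: stack=$ <L> p  input=p q $  — match p
step 8: stack=$ <L>  input=q $  — expand <L> -> q
Stack after step 8: $ q (top = q).

q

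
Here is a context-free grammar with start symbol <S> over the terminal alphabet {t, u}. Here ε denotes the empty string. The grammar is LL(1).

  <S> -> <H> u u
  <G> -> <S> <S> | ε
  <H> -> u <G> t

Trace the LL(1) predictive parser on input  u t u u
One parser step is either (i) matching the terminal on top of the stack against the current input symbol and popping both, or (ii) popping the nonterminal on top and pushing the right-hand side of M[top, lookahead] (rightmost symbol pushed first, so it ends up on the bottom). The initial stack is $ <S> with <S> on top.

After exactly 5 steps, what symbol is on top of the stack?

     Stack          Input      Action
  1  $ <S>          u t u u $  expand <S> -> <H> u u
  2  $ u u <H>      u t u u $  expand <H> -> u <G> t
  3  $ u u t <G> u  u t u u $  match u
  4  $ u u t <G>    t u u $    expand <G> -> ε
  5  $ u u t        t u u $    match t
Stack after step 5: $ u u (top = u).

u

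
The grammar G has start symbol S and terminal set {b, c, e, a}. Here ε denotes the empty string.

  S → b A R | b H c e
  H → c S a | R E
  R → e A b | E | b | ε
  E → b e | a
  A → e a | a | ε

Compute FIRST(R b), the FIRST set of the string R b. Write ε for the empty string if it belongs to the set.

{a, b, e}

FIRST(S): from S→b A R we get {b}; from S→b H c e we get {b}. So FIRST(S) = {b}.
FIRST(E): from E→b e we get {b}; from E→a we get {a}. So FIRST(E) = {a, b}.
FIRST(A): from A→e a we get {e}; from A→a we get {a}; from A→ε we get {ε}. So FIRST(A) = {ε, a, e}.
FIRST(R): from R→e A b we get {e}; from R→E we get {a, b}; from R→b we get {b}; from R→ε we get {ε}. So FIRST(R) = {ε, a, b, e}.
FIRST(H): from H→c S a we get {c}; from H→R E we get {a, b, e}. So FIRST(H) = {a, b, c, e}.
FIRST(R b): take FIRST of each symbol in turn, carrying on past any symbol whose FIRST contains ε; result {a, b, e}.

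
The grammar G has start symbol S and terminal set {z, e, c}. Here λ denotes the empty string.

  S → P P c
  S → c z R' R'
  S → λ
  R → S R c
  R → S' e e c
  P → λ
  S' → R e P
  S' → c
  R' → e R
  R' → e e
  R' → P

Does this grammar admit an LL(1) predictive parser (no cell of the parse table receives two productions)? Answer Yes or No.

No

FIRST(S) = {λ, c}
FIRST(R) = {c}
FIRST(P) = {λ}
FIRST(S') = {c}
FIRST(R') = {λ, e}
FOLLOW(S) = {$, c}
FOLLOW(R) = {$, c, e}
FOLLOW(P) = {$, c, e}
FOLLOW(S') = {e}
FOLLOW(R') = {$, c, e}
Cell M[R, c] receives both R → S R c and R → S' e e c — the grammar is not LL(1).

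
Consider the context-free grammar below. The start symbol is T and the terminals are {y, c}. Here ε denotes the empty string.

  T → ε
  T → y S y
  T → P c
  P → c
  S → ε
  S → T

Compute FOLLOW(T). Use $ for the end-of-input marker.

FIRST(P): from P→c we get {c}. So FIRST(P) = {c}.
FIRST(T): from T→ε we get {ε}; from T→y S y we get {y}; from T→P c we get {c}. So FIRST(T) = {ε, c, y}.
FIRST(S): from S→ε we get {ε}; from S→T we get {ε, c, y}. So FIRST(S) = {ε, c, y}.
FOLLOW(T) includes $ since T is the start symbol.
FOLLOW(P): in T→P c, P is followed by c with FIRST {c}. Thus FOLLOW(P) = {c}.
FOLLOW(S): in T→y S y, S is followed by y with FIRST {y}. Thus FOLLOW(S) = {y}.
FOLLOW(T): in S→T, the suffix after T is empty, so FOLLOW(T) ⊇ FOLLOW(S) = {y}. Thus FOLLOW(T) = {$, y}.

{$, y}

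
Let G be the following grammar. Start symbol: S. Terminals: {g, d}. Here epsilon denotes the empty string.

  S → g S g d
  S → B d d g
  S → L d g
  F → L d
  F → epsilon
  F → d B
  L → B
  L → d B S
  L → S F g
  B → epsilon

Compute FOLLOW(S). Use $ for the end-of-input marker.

{$, d, g}

FIRST(B) = {epsilon}
FIRST(S) = {d, g}  (via B d d g, L d g)
FIRST(L) = {epsilon, d, g}  (via B, S F g)
FIRST(F) = {epsilon, d, g}  (via L d)
FOLLOW(S) includes $ since S is the start symbol.
FOLLOW(F): in L→S F g, F is followed by g with FIRST {g}. Thus FOLLOW(F) = {g}.
FOLLOW(L): in S→L d g, L is followed by d g with FIRST {d}; in F→L d, L is followed by d with FIRST {d}. Thus FOLLOW(L) = {d}.
FOLLOW(S): in S→g S g d, S is followed by g d with FIRST {g}; in L→d B S, the suffix after S is empty, so FOLLOW(S) ⊇ FOLLOW(L) = {d}; in L→S F g, S is followed by F g with FIRST {d, g}. Thus FOLLOW(S) = {$, d, g}.
FOLLOW(B): in S→B d d g, B is followed by d d g with FIRST {d}; in F→d B, the suffix after B is empty, so FOLLOW(B) ⊇ FOLLOW(F) = {g}; in L→B, the suffix after B is empty, so FOLLOW(B) ⊇ FOLLOW(L) = {d}; in L→d B S, B is followed by S with FIRST {d, g}. Thus FOLLOW(B) = {d, g}.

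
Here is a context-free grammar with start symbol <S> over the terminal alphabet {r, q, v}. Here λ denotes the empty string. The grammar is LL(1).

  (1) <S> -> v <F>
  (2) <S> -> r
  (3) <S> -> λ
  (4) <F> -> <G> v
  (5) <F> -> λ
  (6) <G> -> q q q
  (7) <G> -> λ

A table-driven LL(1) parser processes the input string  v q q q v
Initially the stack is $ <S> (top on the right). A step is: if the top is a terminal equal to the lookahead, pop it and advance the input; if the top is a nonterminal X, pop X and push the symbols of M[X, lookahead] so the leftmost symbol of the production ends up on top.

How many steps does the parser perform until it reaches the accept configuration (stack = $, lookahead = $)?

step 1: stack=$ <S>  input=v q q q v $  — expand <S> -> v <F>
step 2: stack=$ <F> v  input=v q q q v $  — match v
step 3: stack=$ <F>  input=q q q v $  — expand <F> -> <G> v
step 4: stack=$ v <G>  input=q q q v $  — expand <G> -> q q q
step 5: stack=$ v q q q  input=q q q v $  — match q
step 6: stack=$ v q q  input=q q v $  — match q
step 7: stack=$ v q  input=q v $  — match q
step 8: stack=$ v  input=v $  — match v
Accept reached after 8 steps.

8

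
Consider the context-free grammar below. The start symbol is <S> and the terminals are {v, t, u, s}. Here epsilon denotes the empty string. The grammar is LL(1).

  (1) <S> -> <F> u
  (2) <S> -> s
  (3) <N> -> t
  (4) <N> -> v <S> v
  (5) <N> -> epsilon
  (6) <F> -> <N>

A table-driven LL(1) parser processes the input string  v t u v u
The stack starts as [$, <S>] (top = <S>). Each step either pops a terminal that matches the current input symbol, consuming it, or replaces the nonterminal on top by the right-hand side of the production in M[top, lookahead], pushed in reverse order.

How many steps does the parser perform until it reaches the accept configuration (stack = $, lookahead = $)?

11

      Stack        Input        Action
   1  $ <S>        v t u v u $  expand <S> -> <F> u
   2  $ u <F>      v t u v u $  expand <F> -> <N>
   3  $ u <N>      v t u v u $  expand <N> -> v <S> v
   4  $ u v <S> v  v t u v u $  match v
   5  $ u v <S>    t u v u $    expand <S> -> <F> u
   6  $ u v u <F>  t u v u $    expand <F> -> <N>
   7  $ u v u <N>  t u v u $    expand <N> -> t
   8  $ u v u t    t u v u $    match t
   9  $ u v u      u v u $      match u
  10  $ u v        v u $        match v
  11  $ u          u $          match u
Accept reached after 11 steps.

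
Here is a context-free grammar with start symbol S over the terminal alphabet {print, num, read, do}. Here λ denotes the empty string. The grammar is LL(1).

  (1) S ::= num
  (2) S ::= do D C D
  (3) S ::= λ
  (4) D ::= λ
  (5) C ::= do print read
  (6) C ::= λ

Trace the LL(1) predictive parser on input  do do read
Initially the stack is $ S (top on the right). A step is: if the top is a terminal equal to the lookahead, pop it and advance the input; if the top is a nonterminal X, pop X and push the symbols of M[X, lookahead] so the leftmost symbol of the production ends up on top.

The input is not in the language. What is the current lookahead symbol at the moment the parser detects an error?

step 1: stack=$ S  input=do do read $  — expand S ::= do D C D
step 2: stack=$ D C D do  input=do do read $  — match do
step 3: stack=$ D C D  input=do read $  — expand D ::= λ
step 4: stack=$ D C  input=do read $  — expand C ::= do print read
step 5: stack=$ D read print do  input=do read $  — match do
step 6: stack=$ D read print  input=read $  — error: top is terminal print but lookahead is read

read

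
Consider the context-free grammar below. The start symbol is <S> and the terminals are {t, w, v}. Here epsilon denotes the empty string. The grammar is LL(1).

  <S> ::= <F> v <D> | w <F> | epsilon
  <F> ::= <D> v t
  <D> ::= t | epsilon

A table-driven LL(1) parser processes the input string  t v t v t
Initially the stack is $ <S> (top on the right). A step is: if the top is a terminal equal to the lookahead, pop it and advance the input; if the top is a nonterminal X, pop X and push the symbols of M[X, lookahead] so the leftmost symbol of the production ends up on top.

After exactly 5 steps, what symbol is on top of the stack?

t

     Stack            Input        Action
  1  $ <S>            t v t v t $  expand <S> ::= <F> v <D>
  2  $ <D> v <F>      t v t v t $  expand <F> ::= <D> v t
  3  $ <D> v t v <D>  t v t v t $  expand <D> ::= t
  4  $ <D> v t v t    t v t v t $  match t
  5  $ <D> v t v      v t v t $    match v
Stack after step 5: $ <D> v t (top = t).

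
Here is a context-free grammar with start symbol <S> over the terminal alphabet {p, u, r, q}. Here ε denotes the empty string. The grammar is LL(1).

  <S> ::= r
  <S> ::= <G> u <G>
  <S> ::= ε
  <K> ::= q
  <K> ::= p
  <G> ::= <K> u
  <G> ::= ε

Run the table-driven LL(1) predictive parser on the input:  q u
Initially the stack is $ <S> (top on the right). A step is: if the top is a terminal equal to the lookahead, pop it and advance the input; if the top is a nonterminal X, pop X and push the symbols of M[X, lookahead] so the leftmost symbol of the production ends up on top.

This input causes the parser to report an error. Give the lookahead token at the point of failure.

     Stack          Input  Action
  1  $ <S>          q u $  expand <S> ::= <G> u <G>
  2  $ <G> u <G>    q u $  expand <G> ::= <K> u
  3  $ <G> u u <K>  q u $  expand <K> ::= q
  4  $ <G> u u q    q u $  match q
  5  $ <G> u u      u $    match u
  6  $ <G> u        $      error: top is terminal u but lookahead is $

$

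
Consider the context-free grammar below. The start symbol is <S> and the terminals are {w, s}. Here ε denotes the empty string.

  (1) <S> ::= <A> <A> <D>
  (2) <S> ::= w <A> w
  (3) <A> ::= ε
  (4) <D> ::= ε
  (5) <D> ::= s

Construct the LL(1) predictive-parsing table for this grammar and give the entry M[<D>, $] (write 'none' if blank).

<D> ::= ε

FIRST(<A>) = {ε}
FIRST(<D>) = {ε, s}
FIRST(<S>) = {ε, s, w}  (via <A> <A> <D>)
FOLLOW(<S>) includes $ since <S> is the start symbol.
FOLLOW(<S>): <S> appears on no right-hand side. Thus FOLLOW(<S>) = {$}.
FOLLOW(<D>): in <S>::=<A> <A> <D>, the suffix after <D> is empty, so FOLLOW(<D>) ⊇ FOLLOW(<S>) = {$}. Thus FOLLOW(<D>) = {$}.
For <D> ::= ε: FIRST(ε) = {ε}, so it goes in M[<D>, t] for t ∈ {}; since ε ∈ FIRST, also for every t ∈ FOLLOW(<D>) = {$}.
For <D> ::= s: FIRST(s) = {s}, so it goes in M[<D>, t] for t ∈ {s}.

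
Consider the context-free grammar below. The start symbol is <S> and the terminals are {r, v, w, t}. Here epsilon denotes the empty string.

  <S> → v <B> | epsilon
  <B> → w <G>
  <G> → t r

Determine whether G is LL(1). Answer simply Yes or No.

FIRST(<S>) = {epsilon, v}
FIRST(<B>) = {w}
FIRST(<G>) = {t}
FOLLOW(<S>) = {$}
FOLLOW(<B>) = {$}
FOLLOW(<G>) = {$}
Each cell of M receives at most one production.

Yes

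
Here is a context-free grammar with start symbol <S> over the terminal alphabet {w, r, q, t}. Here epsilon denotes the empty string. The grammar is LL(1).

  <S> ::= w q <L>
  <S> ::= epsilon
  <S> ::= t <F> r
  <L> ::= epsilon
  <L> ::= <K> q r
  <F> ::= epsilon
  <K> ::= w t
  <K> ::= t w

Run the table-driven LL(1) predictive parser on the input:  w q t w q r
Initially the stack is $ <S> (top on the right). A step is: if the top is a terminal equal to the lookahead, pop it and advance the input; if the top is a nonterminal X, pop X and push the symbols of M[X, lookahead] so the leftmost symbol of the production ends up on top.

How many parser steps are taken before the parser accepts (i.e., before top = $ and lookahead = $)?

     Stack      Input          Action
  1  $ <S>      w q t w q r $  expand <S> ::= w q <L>
  2  $ <L> q w  w q t w q r $  match w
  3  $ <L> q    q t w q r $    match q
  4  $ <L>      t w q r $      expand <L> ::= <K> q r
  5  $ r q <K>  t w q r $      expand <K> ::= t w
  6  $ r q w t  t w q r $      match t
  7  $ r q w    w q r $        match w
  8  $ r q      q r $          match q
  9  $ r        r $            match r
Accept reached after 9 steps.

9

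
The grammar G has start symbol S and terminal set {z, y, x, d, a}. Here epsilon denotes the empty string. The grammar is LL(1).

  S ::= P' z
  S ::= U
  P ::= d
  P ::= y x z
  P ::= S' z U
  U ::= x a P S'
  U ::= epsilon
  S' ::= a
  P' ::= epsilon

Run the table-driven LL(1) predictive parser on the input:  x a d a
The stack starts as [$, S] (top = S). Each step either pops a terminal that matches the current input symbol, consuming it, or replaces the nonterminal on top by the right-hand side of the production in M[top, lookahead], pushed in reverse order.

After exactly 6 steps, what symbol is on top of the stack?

     Stack       Input      Action
  1  $ S         x a d a $  expand S ::= U
  2  $ U         x a d a $  expand U ::= x a P S'
  3  $ S' P a x  x a d a $  match x
  4  $ S' P a    a d a $    match a
  5  $ S' P      d a $      expand P ::= d
  6  $ S' d      d a $      match d
Stack after step 6: $ S' (top = S').

S'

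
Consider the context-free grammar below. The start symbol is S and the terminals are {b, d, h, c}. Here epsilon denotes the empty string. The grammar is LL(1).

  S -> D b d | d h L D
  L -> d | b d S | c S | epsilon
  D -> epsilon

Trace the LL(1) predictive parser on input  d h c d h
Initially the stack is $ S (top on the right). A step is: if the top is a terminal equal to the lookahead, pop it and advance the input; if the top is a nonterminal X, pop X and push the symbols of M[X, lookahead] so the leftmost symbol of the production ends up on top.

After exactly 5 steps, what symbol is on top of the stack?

     Stack      Input        Action
  1  $ S        d h c d h $  expand S -> d h L D
  2  $ D L h d  d h c d h $  match d
  3  $ D L h    h c d h $    match h
  4  $ D L      c d h $      expand L -> c S
  5  $ D S c    c d h $      match c
Stack after step 5: $ D S (top = S).

S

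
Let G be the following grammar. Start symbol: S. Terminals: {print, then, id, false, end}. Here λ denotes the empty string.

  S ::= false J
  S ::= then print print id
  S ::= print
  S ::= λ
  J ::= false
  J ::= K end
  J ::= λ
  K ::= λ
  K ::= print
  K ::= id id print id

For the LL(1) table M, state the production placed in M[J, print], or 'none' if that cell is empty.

J ::= K end

FIRST(S) = {λ, false, print, then}
FIRST(K) = {λ, id, print}
FIRST(J) = {λ, end, false, id, print}  (via K end)
FOLLOW(S) includes $ since S is the start symbol.
FOLLOW(S): S appears on no right-hand side. Thus FOLLOW(S) = {$}.
FOLLOW(J): in S::=false J, the suffix after J is empty, so FOLLOW(J) ⊇ FOLLOW(S) = {$}. Thus FOLLOW(J) = {$}.
For J ::= false: FIRST(false) = {false}, so it goes in M[J, t] for t ∈ {false}.
For J ::= K end: FIRST(K end) = {end, id, print}, so it goes in M[J, t] for t ∈ {end, id, print}.
For J ::= λ: FIRST(λ) = {λ}, so it goes in M[J, t] for t ∈ {}; since λ ∈ FIRST, also for every t ∈ FOLLOW(J) = {$}.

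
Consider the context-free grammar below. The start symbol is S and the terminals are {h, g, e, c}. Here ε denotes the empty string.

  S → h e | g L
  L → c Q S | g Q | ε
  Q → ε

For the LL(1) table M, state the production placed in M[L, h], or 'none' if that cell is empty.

none

FIRST(S): from S→h e we get {h}; from S→g L we get {g}. So FIRST(S) = {g, h}.
FIRST(L): from L→c Q S we get {c}; from L→g Q we get {g}; from L→ε we get {ε}. So FIRST(L) = {ε, c, g}.
FIRST(Q): from Q→ε we get {ε}. So FIRST(Q) = {ε}.
FOLLOW(S) includes $ since S is the start symbol.
FOLLOW(S): in L→c Q S, the suffix after S is empty, so FOLLOW(S) ⊇ FOLLOW(L) = {$}. Thus FOLLOW(S) = {$}.
FOLLOW(L): in S→g L, the suffix after L is empty, so FOLLOW(L) ⊇ FOLLOW(S) = {$}. Thus FOLLOW(L) = {$}.
For L → c Q S: FIRST(c Q S) = {c}, so it goes in M[L, t] for t ∈ {c}.
For L → g Q: FIRST(g Q) = {g}, so it goes in M[L, t] for t ∈ {g}.
For L → ε: FIRST(ε) = {ε}, so it goes in M[L, t] for t ∈ {}; since ε ∈ FIRST, also for every t ∈ FOLLOW(L) = {$}.
None of these place a production in M[L, h].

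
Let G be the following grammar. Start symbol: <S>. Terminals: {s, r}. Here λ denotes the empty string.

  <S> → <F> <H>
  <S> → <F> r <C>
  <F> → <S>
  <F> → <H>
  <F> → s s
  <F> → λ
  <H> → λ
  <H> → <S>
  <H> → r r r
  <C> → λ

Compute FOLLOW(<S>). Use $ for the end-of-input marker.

{$, r, s}

FIRST(<C>) = {λ}
FIRST(<S>) = {λ, r, s}  (via <F> <H>, <F> r <C>)
FIRST(<H>) = {λ, r, s}  (via <S>)
FIRST(<F>) = {λ, r, s}  (via <S>, <H>)
FOLLOW(<S>) includes $ since <S> is the start symbol.
FOLLOW(<S>): in <F>→<S>, the suffix after <S> is empty, so FOLLOW(<S>) ⊇ FOLLOW(<F>) = {$, r, s}; in <H>→<S>, the suffix after <S> is empty, so FOLLOW(<S>) ⊇ FOLLOW(<H>) = {$, r, s}. Thus FOLLOW(<S>) = {$, r, s}.
FOLLOW(<F>): in <S>→<F> <H>, <F> is followed by <H> with FIRST {λ, r, s}; in <S>→<F> <H>, the suffix after <F> is nullable, so FOLLOW(<F>) ⊇ FOLLOW(<S>) = {$, r, s}; in <S>→<F> r <C>, <F> is followed by r <C> with FIRST {r}. Thus FOLLOW(<F>) = {$, r, s}.
FOLLOW(<H>): in <S>→<F> <H>, the suffix after <H> is empty, so FOLLOW(<H>) ⊇ FOLLOW(<S>) = {$, r, s}; in <F>→<H>, the suffix after <H> is empty, so FOLLOW(<H>) ⊇ FOLLOW(<F>) = {$, r, s}. Thus FOLLOW(<H>) = {$, r, s}.
FOLLOW(<C>): in <S>→<F> r <C>, the suffix after <C> is empty, so FOLLOW(<C>) ⊇ FOLLOW(<S>) = {$, r, s}. Thus FOLLOW(<C>) = {$, r, s}.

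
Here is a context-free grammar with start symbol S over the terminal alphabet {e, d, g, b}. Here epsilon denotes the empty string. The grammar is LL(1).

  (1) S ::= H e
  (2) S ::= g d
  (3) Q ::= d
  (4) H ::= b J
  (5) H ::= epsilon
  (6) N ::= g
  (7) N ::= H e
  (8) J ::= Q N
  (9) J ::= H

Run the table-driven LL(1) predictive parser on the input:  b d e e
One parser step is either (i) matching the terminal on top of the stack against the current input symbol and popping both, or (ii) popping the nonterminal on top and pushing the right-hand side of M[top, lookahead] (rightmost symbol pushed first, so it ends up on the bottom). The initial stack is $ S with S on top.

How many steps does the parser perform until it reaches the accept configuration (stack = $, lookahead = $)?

      Stack    Input      Action
   1  $ S      b d e e $  expand S ::= H e
   2  $ e H    b d e e $  expand H ::= b J
   3  $ e J b  b d e e $  match b
   4  $ e J    d e e $    expand J ::= Q N
   5  $ e N Q  d e e $    expand Q ::= d
   6  $ e N d  d e e $    match d
   7  $ e N    e e $      expand N ::= H e
   8  $ e e H  e e $      expand H ::= epsilon
   9  $ e e    e e $      match e
  10  $ e      e $        match e
Accept reached after 10 steps.

10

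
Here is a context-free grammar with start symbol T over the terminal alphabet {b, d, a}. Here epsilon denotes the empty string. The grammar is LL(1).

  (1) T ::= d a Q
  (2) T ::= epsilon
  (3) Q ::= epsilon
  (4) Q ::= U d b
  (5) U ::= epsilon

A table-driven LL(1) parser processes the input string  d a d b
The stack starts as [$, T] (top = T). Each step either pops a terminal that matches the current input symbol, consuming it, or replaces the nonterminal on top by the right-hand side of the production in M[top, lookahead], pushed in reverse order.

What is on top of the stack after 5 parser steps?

     Stack    Input      Action
  1  $ T      d a d b $  expand T ::= d a Q
  2  $ Q a d  d a d b $  match d
  3  $ Q a    a d b $    match a
  4  $ Q      d b $      expand Q ::= U d b
  5  $ b d U  d b $      expand U ::= epsilon
Stack after step 5: $ b d (top = d).

d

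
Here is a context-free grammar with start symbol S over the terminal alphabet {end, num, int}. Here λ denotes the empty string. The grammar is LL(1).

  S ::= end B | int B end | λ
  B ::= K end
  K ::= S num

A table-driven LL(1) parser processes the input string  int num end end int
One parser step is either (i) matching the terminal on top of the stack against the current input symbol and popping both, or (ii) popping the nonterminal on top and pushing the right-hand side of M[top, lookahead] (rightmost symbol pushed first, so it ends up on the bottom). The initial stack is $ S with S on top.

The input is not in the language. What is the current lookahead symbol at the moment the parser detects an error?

step 1: stack=$ S  input=int num end end int $  — expand S ::= int B end
step 2: stack=$ end B int  input=int num end end int $  — match int
step 3: stack=$ end B  input=num end end int $  — expand B ::= K end
step 4: stack=$ end end K  input=num end end int $  — expand K ::= S num
step 5: stack=$ end end num S  input=num end end int $  — expand S ::= λ
step 6: stack=$ end end num  input=num end end int $  — match num
step 7: stack=$ end end  input=end end int $  — match end
step 8: stack=$ end  input=end int $  — match end
step 9: stack=$  input=int $  — error: stack empty but input remains

int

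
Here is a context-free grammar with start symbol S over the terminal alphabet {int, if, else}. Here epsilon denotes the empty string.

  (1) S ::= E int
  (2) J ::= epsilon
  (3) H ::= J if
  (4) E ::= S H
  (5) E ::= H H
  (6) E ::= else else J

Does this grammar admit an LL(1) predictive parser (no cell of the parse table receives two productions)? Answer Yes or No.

FIRST(S) = {else, if}
FIRST(J) = {epsilon}
FIRST(H) = {if}
FIRST(E) = {else, if}
FOLLOW(S) = {$, if}
FOLLOW(J) = {if, int}
FOLLOW(H) = {if, int}
FOLLOW(E) = {int}
Cell M[E, else] receives both E ::= S H and E ::= else else J — the grammar is not LL(1).

No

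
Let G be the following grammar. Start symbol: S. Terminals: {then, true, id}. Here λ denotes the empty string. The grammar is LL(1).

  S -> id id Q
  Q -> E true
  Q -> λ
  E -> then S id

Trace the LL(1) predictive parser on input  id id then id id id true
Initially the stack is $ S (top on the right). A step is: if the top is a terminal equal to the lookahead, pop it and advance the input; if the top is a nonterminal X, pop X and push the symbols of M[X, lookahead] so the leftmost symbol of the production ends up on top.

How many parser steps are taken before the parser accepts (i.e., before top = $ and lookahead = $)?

12

step 1: stack=$ S  input=id id then id id id true $  — expand S -> id id Q
step 2: stack=$ Q id id  input=id id then id id id true $  — match id
step 3: stack=$ Q id  input=id then id id id true $  — match id
step 4: stack=$ Q  input=then id id id true $  — expand Q -> E true
step 5: stack=$ true E  input=then id id id true $  — expand E -> then S id
step 6: stack=$ true id S then  input=then id id id true $  — match then
step 7: stack=$ true id S  input=id id id true $  — expand S -> id id Q
step 8: stack=$ true id Q id id  input=id id id true $  — match id
step 9: stack=$ true id Q id  input=id id true $  — match id
step 10: stack=$ true id Q  input=id true $  — expand Q -> λ
step 11: stack=$ true id  input=id true $  — match id
step 12: stack=$ true  input=true $  — match true
Accept reached after 12 steps.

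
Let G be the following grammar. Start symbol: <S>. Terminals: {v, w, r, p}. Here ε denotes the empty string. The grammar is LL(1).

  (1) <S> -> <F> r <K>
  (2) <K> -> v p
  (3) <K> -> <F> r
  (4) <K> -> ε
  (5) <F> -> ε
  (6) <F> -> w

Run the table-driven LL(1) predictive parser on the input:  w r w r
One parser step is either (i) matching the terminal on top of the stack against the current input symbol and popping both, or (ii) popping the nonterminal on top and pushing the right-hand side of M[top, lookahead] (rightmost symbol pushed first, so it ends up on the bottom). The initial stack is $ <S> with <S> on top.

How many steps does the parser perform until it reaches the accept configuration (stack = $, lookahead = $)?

step 1: stack=$ <S>  input=w r w r $  — expand <S> -> <F> r <K>
step 2: stack=$ <K> r <F>  input=w r w r $  — expand <F> -> w
step 3: stack=$ <K> r w  input=w r w r $  — match w
step 4: stack=$ <K> r  input=r w r $  — match r
step 5: stack=$ <K>  input=w r $  — expand <K> -> <F> r
step 6: stack=$ r <F>  input=w r $  — expand <F> -> w
step 7: stack=$ r w  input=w r $  — match w
step 8: stack=$ r  input=r $  — match r
Accept reached after 8 steps.

8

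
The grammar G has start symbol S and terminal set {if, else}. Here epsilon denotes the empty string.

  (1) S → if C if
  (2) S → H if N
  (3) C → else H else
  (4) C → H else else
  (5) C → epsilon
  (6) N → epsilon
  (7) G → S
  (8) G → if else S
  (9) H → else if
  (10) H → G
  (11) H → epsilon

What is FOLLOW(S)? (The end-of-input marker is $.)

FIRST(N) = {epsilon}
FIRST(S) = {else, if}  (via H if N)
FIRST(G) = {else, if}  (via S)
FIRST(H) = {epsilon, else, if}  (via G)
FIRST(C) = {epsilon, else, if}  (via H else else)
FOLLOW(S) includes $ since S is the start symbol.
FOLLOW(C): in S→if C if, C is followed by if with FIRST {if}. Thus FOLLOW(C) = {if}.
FOLLOW(H): in S→H if N, H is followed by if N with FIRST {if}; in C→else H else, H is followed by else with FIRST {else}; in C→H else else, H is followed by else else with FIRST {else}. Thus FOLLOW(H) = {else, if}.
FOLLOW(G): in H→G, the suffix after G is empty, so FOLLOW(G) ⊇ FOLLOW(H) = {else, if}. Thus FOLLOW(G) = {else, if}.
FOLLOW(S): in G→S, the suffix after S is empty, so FOLLOW(S) ⊇ FOLLOW(G) = {else, if}; in G→if else S, the suffix after S is empty, so FOLLOW(S) ⊇ FOLLOW(G) = {else, if}. Thus FOLLOW(S) = {$, else, if}.
FOLLOW(N): in S→H if N, the suffix after N is empty, so FOLLOW(N) ⊇ FOLLOW(S) = {$, else, if}. Thus FOLLOW(N) = {$, else, if}.

{$, else, if}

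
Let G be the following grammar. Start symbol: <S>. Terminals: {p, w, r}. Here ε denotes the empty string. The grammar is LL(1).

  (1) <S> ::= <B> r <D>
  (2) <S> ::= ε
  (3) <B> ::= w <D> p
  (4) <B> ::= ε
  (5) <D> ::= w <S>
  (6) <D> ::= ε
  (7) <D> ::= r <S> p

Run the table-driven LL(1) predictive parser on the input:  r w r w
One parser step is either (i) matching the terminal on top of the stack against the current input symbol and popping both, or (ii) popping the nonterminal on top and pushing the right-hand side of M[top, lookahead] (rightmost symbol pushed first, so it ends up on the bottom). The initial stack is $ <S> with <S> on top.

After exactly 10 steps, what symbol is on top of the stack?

      Stack        Input      Action
   1  $ <S>        r w r w $  expand <S> ::= <B> r <D>
   2  $ <D> r <B>  r w r w $  expand <B> ::= ε
   3  $ <D> r      r w r w $  match r
   4  $ <D>        w r w $    expand <D> ::= w <S>
   5  $ <S> w      w r w $    match w
   6  $ <S>        r w $      expand <S> ::= <B> r <D>
   7  $ <D> r <B>  r w $      expand <B> ::= ε
   8  $ <D> r      r w $      match r
   9  $ <D>        w $        expand <D> ::= w <S>
  10  $ <S> w      w $        match w
Stack after step 10: $ <S> (top = <S>).

<S>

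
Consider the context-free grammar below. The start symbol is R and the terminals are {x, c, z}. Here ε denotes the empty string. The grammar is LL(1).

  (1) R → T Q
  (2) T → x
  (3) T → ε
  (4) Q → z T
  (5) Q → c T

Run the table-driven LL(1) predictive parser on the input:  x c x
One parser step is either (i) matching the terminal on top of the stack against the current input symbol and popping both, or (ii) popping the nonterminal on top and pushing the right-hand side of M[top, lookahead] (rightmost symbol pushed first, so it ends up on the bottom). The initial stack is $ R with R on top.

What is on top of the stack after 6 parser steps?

x

     Stack  Input    Action
  1  $ R    x c x $  expand R → T Q
  2  $ Q T  x c x $  expand T → x
  3  $ Q x  x c x $  match x
  4  $ Q    c x $    expand Q → c T
  5  $ T c  c x $    match c
  6  $ T    x $      expand T → x
Stack after step 6: $ x (top = x).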